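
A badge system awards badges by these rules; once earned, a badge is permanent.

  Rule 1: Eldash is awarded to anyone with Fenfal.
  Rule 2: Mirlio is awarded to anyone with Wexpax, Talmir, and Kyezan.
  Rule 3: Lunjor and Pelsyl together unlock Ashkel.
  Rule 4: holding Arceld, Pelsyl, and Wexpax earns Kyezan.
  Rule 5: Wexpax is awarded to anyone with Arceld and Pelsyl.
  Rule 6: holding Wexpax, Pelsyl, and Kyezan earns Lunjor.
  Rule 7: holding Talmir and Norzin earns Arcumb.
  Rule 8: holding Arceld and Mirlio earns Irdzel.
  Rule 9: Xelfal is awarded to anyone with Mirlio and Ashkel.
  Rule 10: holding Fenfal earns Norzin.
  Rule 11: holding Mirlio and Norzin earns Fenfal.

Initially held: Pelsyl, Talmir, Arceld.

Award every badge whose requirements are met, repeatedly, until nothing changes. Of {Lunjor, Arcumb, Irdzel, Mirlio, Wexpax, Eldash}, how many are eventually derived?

With Arceld and Pelsyl, Wexpax is earned (Rule 5).
With Arceld, Pelsyl, and Wexpax, Kyezan is earned (Rule 4).
With Wexpax, Pelsyl, and Kyezan, Lunjor is earned (Rule 6).
With Wexpax, Talmir, and Kyezan, Mirlio is earned (Rule 2).
With Arceld and Mirlio, Irdzel is earned (Rule 8).
Lunjor: reached.
Arcumb would need Talmir and Norzin (Rule 7), but Norzin is never earned.
Irdzel: reached.
Mirlio: reached.
Wexpax: reached.
Eldash would need Fenfal (Rule 1), but Fenfal is never earned.
Reached: Lunjor, Irdzel, Mirlio, and Wexpax — 4 of the 6.

4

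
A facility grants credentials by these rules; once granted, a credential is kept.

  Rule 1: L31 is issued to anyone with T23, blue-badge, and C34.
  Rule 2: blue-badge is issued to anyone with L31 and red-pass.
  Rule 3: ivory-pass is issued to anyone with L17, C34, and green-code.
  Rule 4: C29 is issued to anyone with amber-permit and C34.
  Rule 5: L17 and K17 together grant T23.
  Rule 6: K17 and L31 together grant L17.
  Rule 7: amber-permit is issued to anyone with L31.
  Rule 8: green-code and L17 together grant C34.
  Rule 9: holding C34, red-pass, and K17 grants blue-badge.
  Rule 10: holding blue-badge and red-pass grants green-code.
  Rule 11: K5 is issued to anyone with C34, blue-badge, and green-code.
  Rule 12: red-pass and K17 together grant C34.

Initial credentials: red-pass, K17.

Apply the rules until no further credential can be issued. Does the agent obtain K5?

Yes

Holding red-pass and K17 grants C34 (Rule 12).
Holding C34, red-pass, and K17 grants blue-badge (Rule 9).
Holding blue-badge and red-pass grants green-code (Rule 10).
Holding C34, blue-badge, and green-code grants K5 (Rule 11).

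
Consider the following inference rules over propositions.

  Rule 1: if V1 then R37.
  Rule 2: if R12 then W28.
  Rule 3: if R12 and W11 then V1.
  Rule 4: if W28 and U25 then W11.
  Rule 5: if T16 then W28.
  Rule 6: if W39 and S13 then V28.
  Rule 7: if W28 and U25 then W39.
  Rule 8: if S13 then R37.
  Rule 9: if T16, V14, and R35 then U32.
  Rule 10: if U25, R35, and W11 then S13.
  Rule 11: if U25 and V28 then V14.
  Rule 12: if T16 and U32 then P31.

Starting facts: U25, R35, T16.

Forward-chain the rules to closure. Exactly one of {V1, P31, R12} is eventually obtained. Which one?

From T16, Rule 5 gives W28.
From W28 and U25, Rule 4 gives W11.
From W28 and U25, Rule 7 gives W39.
From U25, R35, and W11, Rule 10 gives S13.
From W39 and S13, Rule 6 gives V28.
From U25 and V28, Rule 11 gives V14.
From T16, V14, and R35, Rule 9 gives U32.
T16 and U32 hold, so P31 follows (Rule 12).
No rule produces R12, and it is not given. V1 would need R12 and W11 (Rule 3), but R12 is never established.

P31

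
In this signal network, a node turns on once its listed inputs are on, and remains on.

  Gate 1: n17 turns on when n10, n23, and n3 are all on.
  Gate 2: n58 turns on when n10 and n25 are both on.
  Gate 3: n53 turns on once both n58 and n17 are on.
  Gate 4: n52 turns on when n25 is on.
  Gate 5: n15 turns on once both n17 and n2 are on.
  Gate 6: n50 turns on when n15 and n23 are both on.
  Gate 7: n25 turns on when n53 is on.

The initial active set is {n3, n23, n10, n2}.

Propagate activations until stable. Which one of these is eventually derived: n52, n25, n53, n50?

Gate 1: n10, n23, and n3 on → n17 on.
n17 and n2 are on, so n15 turns on (Gate 5).
Gate 6: n15 and n23 on → n50 on.
n53 would need n58 and n17 (Gate 3), but n58 never turns on. n52 would need n25 (Gate 4), but n25 never turns on. n25 would need n53 (Gate 7), but n53 never turns on.

n50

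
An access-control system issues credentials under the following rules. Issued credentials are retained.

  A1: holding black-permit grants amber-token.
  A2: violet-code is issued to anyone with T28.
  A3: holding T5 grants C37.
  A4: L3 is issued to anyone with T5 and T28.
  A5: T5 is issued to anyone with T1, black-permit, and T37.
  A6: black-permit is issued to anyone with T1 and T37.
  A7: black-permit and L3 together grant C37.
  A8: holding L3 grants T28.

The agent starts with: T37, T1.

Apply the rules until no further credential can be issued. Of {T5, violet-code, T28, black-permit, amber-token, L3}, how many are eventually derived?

Holding T1 and T37 grants black-permit (A6).
Holding T1, black-permit, and T37 grants T5 (A5).
Holding black-permit grants amber-token (A1).
T5: reached.
violet-code would need T28 (A2), but T28 is never granted.
T28 would need L3 (A8), but L3 is never granted.
black-permit: reached.
amber-token: reached.
L3 would need T5 and T28 (A4), but T28 is never granted.
Reached: T5, black-permit, and amber-token — 3 of the 6.

3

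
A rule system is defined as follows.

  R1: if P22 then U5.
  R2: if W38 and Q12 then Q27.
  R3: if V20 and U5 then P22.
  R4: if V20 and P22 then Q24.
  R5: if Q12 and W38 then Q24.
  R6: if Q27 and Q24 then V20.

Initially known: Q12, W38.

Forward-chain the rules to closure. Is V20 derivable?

Yes

W38 and Q12 hold, so Q27 follows (R2).
Q12 and W38 hold, so Q24 follows (R5).
Q27 and Q24 hold, so V20 follows (R6).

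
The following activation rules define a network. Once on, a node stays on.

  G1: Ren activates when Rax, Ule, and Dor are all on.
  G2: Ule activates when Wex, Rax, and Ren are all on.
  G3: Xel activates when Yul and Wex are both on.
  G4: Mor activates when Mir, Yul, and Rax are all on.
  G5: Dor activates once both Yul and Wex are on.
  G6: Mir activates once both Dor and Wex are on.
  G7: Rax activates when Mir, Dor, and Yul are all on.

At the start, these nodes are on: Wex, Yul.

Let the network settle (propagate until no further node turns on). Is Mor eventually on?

G5: Yul and Wex on → Dor on.
Dor and Wex are on, so Mir activates (G6).
G7: Mir, Dor, and Yul on → Rax on.
G4: Mir, Yul, and Rax on → Mor on.

Yes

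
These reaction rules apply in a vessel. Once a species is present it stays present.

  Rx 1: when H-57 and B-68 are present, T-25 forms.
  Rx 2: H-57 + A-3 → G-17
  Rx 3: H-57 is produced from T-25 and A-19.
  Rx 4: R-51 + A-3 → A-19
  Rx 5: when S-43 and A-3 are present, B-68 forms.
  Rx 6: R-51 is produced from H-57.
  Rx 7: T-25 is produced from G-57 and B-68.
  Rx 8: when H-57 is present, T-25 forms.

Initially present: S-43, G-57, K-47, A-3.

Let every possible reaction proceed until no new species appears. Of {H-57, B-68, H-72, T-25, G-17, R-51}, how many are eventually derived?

S-43 and A-3 present → B-68 forms (Rx 5).
G-57 and B-68 present → T-25 forms (Rx 7).
H-57 would need T-25 and A-19 (Rx 3), but A-19 never forms.
B-68: reached.
No rule produces H-72, and it is not given.
T-25: reached.
G-17 would need H-57 and A-3 (Rx 2), but H-57 never forms.
R-51 would need H-57 (Rx 6), but H-57 never forms.
Reached: B-68 and T-25 — 2 of the 6.

2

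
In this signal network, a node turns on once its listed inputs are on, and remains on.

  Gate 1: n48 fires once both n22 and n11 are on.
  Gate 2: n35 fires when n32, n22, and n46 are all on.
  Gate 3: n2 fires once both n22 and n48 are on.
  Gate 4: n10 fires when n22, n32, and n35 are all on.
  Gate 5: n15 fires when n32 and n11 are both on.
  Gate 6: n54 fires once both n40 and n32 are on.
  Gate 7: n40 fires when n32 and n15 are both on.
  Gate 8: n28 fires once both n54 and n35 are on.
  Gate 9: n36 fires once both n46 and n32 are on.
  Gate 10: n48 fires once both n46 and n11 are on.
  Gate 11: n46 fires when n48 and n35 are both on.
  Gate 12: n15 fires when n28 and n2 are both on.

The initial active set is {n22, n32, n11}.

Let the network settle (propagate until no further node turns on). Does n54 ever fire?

n32 and n11 are on, so n15 fires (Gate 5).
n32 and n15 are on, so n40 fires (Gate 7).
n40 and n32 are on, so n54 fires (Gate 6).

Yes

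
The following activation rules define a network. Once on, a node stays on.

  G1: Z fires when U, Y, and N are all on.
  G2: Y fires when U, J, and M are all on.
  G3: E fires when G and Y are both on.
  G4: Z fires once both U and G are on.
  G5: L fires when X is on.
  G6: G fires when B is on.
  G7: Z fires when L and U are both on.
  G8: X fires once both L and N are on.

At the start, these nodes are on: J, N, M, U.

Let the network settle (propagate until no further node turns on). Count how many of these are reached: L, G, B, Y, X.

1

G2: U, J, and M on → Y on.
L would need X (G5), but X never turns on.
G would need B (G6), but B never turns on.
No rule produces B, and it is not given.
Y: reached.
X would need L and N (G8), but L never turns on.
Reached: Y — 1 of the 5.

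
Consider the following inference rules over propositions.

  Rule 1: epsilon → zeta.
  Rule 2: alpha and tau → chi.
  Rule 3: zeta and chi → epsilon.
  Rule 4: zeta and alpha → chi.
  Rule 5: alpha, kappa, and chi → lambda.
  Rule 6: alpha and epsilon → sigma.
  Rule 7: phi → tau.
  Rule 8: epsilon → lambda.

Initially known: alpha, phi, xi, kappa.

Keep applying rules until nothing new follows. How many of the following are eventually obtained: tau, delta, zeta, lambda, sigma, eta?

phi holds, so tau follows (Rule 7).
From alpha and tau, Rule 2 gives chi.
alpha, kappa, and chi hold, so lambda follows (Rule 5).
tau: reached.
No rule produces delta, and it is not given.
zeta would need epsilon (Rule 1), but epsilon is never established.
lambda: reached.
sigma would need alpha and epsilon (Rule 6), but epsilon is never established.
No rule produces eta, and it is not given.
Reached: tau and lambda — 2 of the 6.

2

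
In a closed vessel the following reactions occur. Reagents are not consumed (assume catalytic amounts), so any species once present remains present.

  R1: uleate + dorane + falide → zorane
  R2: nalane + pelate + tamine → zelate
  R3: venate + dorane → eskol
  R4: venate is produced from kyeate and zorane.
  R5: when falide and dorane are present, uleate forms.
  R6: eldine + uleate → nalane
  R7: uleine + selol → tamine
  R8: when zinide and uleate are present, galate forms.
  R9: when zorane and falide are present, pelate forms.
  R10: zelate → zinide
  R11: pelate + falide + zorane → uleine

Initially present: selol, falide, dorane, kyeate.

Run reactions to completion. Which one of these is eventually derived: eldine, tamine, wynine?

falide and dorane present → uleate forms (R5).
uleate, dorane, and falide present → zorane forms (R1).
zorane and falide present → pelate forms (R9).
pelate, falide, and zorane present → uleine forms (R11).
uleine and selol present → tamine forms (R7).
No rule produces wynine, and it is not given. No rule produces eldine, and it is not given.

tamine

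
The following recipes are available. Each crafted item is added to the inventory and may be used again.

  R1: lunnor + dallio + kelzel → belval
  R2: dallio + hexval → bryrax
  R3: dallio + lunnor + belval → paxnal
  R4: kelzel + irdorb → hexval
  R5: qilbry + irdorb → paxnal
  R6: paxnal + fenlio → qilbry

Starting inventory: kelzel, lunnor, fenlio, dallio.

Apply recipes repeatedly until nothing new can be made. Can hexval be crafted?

hexval would need kelzel and irdorb (R4), but irdorb is never obtained.

No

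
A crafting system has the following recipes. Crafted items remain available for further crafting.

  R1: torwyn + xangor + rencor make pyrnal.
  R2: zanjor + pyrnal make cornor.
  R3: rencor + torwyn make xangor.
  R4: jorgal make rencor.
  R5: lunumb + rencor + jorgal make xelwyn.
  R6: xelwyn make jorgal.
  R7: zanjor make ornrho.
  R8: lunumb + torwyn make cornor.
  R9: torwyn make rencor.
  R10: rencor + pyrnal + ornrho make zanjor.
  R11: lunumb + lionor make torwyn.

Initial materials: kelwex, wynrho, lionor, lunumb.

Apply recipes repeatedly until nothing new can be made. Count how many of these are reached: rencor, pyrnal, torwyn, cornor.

Using R11, lunumb and lionor make torwyn.
torwyn → rencor (R9).
lunumb + torwyn → cornor (R8).
Using R3, rencor and torwyn make xangor.
torwyn + xangor + rencor → pyrnal (R1).
rencor: reached.
pyrnal: reached.
torwyn: reached.
cornor: reached.
All 4 are reached.

4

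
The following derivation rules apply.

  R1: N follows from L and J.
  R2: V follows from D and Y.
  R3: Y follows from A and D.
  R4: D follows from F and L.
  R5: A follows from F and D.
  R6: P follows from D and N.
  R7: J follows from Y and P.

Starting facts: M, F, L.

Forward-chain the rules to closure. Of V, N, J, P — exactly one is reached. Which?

F and L hold, so D follows (R4).
F and D hold, so A follows (R5).
A and D hold, so Y follows (R3).
From D and Y, R2 gives V.
N would need L and J (R1), but J is never established. J would need Y and P (R7), but P is never established. P would need D and N (R6), but N is never established.

V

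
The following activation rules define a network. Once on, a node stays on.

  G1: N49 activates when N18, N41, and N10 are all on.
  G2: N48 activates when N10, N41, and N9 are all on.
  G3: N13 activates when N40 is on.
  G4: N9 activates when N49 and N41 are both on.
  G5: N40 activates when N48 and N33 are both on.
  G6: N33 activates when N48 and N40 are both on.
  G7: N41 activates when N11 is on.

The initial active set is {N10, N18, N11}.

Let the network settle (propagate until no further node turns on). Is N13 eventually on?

No

N13 would need N40 (G3), but N40 never turns on.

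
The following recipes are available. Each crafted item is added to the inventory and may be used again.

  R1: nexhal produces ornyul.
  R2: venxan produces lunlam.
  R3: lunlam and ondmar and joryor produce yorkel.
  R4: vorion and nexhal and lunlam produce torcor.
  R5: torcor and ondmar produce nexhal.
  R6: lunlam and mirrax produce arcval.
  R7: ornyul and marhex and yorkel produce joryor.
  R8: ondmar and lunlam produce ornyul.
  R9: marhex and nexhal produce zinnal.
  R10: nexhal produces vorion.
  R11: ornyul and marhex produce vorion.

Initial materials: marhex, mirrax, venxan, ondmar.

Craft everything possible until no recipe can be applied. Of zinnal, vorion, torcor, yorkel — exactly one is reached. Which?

vorion

Using R2, venxan makes lunlam.
Using R8, ondmar and lunlam make ornyul.
ornyul and marhex → vorion (R11).
zinnal would need marhex and nexhal (R9), but nexhal is never obtained. yorkel would need lunlam, ondmar, and joryor (R3), but joryor is never obtained. torcor would need vorion, nexhal, and lunlam (R4), but nexhal is never obtained.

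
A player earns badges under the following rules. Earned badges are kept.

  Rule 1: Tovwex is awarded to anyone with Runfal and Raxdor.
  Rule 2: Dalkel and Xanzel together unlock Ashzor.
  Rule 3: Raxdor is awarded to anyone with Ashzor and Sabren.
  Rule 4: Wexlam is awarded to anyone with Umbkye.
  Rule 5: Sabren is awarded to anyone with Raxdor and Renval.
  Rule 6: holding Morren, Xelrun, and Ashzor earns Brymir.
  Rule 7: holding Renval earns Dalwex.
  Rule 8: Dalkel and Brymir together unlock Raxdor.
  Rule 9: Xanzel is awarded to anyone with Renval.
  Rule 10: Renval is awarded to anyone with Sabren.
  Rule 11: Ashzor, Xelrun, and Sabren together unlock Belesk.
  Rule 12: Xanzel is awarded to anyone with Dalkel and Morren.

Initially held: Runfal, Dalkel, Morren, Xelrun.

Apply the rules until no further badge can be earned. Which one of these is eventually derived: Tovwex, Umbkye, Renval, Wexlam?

With Dalkel and Morren, Xanzel is earned (Rule 12).
With Dalkel and Xanzel, Ashzor is earned (Rule 2).
With Morren, Xelrun, and Ashzor, Brymir is earned (Rule 6).
With Dalkel and Brymir, Raxdor is earned (Rule 8).
With Runfal and Raxdor, Tovwex is earned (Rule 1).
Wexlam would need Umbkye (Rule 4), but Umbkye is never earned. No rule produces Umbkye, and it is not given. Renval would need Sabren (Rule 10), but Sabren is never earned.

Tovwex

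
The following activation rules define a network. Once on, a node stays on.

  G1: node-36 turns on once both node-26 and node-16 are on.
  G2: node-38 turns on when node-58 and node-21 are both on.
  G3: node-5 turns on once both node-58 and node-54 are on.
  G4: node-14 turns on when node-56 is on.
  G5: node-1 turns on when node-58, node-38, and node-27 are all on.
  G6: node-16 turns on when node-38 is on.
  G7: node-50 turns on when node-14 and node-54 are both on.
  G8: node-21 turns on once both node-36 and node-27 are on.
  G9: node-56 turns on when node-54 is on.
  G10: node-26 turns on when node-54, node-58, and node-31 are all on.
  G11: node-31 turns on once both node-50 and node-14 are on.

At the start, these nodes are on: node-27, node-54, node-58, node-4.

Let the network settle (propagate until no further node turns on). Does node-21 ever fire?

No

node-21 would need node-36 and node-27 (G8), but node-36 never turns on.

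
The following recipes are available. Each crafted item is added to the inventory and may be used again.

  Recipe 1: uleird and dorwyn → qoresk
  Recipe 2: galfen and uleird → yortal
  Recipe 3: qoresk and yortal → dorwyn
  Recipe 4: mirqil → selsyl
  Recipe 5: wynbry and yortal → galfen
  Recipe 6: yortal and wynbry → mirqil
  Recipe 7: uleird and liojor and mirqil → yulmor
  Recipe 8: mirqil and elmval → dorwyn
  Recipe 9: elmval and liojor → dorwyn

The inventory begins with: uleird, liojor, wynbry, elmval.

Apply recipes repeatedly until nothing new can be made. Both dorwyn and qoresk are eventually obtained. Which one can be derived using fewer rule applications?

dorwyn: elmval and liojor → dorwyn (Recipe 9). [1 rule application]
qoresk: elmval and liojor → dorwyn (Recipe 9). uleird and dorwyn → qoresk (Recipe 1). [2 rule applications]
dorwyn needs fewer.

dorwyn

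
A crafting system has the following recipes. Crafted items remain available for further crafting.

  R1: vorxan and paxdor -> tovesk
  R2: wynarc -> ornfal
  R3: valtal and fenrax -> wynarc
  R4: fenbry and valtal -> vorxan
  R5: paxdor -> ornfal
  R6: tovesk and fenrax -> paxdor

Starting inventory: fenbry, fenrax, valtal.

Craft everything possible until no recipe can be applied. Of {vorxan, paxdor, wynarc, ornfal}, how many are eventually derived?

Using R4, fenbry and valtal make vorxan.
Using R3, valtal and fenrax make wynarc.
wynarc -> ornfal (R2).
vorxan: reached.
paxdor would need tovesk and fenrax (R6), but tovesk is never obtained.
wynarc: reached.
ornfal: reached.
Reached: vorxan, wynarc, and ornfal — 3 of the 4.

3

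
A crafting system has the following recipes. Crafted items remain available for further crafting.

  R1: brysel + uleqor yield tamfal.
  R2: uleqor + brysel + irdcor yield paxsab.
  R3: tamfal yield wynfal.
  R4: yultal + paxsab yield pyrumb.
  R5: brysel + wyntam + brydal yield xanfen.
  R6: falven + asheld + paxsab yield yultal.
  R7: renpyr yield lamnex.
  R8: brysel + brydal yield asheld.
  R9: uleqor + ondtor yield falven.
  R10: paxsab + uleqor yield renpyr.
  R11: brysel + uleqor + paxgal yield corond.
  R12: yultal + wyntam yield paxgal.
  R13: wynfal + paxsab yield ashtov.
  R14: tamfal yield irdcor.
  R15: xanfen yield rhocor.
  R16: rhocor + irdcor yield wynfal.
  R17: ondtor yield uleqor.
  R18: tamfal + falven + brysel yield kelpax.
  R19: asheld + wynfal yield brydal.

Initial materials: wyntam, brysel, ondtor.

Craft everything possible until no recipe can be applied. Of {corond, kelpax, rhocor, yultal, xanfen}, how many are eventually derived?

ondtor → uleqor (R17).
uleqor + ondtor → falven (R9).
Using R1, brysel and uleqor make tamfal.
Using R18, tamfal, falven, and brysel make kelpax.
corond would need brysel, uleqor, and paxgal (R11), but paxgal is never obtained.
kelpax: reached.
rhocor would need xanfen (R15), but xanfen is never obtained.
yultal would need falven, asheld, and paxsab (R6), but asheld is never obtained.
xanfen would need brysel, wyntam, and brydal (R5), but brydal is never obtained.
Reached: kelpax — 1 of the 5.

1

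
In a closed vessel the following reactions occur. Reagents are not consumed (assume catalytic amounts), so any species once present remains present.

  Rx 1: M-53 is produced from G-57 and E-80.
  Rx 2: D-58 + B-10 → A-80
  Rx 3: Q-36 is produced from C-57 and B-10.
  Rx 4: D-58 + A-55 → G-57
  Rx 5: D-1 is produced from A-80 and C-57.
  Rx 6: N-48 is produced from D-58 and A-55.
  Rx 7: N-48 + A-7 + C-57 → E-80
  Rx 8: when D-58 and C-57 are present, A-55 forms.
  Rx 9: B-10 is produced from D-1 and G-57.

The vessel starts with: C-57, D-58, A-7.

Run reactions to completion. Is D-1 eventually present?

D-1 would need A-80 and C-57 (Rx 5), but A-80 never forms.

No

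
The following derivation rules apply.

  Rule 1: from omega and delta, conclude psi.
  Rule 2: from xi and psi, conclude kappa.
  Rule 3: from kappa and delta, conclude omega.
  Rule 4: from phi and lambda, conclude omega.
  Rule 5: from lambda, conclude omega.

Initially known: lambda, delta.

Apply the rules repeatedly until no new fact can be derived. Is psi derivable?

lambda holds, so omega follows (Rule 5).
omega and delta hold, so psi follows (Rule 1).

Yes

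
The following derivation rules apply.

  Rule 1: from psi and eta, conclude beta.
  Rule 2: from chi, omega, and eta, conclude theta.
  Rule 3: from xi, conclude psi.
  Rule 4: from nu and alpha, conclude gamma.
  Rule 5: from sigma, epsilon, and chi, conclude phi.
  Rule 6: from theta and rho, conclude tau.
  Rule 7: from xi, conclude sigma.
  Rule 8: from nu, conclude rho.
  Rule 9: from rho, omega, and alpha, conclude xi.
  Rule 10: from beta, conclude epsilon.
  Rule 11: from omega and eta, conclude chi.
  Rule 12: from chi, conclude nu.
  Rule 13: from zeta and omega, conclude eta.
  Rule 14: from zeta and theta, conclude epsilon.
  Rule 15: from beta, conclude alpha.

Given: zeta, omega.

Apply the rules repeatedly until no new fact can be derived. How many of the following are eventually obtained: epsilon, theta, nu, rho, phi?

zeta and omega hold, so eta follows (Rule 13).
From omega and eta, Rule 11 gives chi.
From chi, omega, and eta, Rule 2 gives theta.
From chi, Rule 12 gives nu.
From zeta and theta, Rule 14 gives epsilon.
nu holds, so rho follows (Rule 8).
epsilon: reached.
theta: reached.
nu: reached.
rho: reached.
phi would need sigma, epsilon, and chi (Rule 5), but sigma is never established.
Reached: epsilon, theta, nu, and rho — 4 of the 5.

4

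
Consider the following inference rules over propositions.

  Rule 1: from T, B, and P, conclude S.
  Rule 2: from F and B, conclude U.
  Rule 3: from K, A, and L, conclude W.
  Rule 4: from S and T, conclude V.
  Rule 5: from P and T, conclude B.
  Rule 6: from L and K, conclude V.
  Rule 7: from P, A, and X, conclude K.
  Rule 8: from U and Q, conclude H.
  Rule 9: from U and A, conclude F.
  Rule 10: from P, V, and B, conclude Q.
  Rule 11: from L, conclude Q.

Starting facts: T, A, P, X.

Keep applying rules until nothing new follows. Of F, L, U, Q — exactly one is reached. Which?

Q

P and T hold, so B follows (Rule 5).
From T, B, and P, Rule 1 gives S.
S and T hold, so V follows (Rule 4).
From P, V, and B, Rule 10 gives Q.
No rule produces L, and it is not given. U would need F and B (Rule 2), but F is never established. F would need U and A (Rule 9), but U is never established.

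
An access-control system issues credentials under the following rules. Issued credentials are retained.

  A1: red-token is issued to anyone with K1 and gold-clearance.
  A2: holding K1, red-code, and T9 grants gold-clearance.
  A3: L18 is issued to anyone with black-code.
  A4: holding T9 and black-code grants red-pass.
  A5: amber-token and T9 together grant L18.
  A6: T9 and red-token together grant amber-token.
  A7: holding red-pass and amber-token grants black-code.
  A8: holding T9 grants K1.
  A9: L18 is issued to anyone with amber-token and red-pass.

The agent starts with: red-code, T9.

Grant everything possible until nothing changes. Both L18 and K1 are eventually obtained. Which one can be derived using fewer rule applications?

K1

K1: Holding T9 grants K1 (A8). [1 rule application]
L18: Holding T9 grants K1 (A8). Holding K1, red-code, and T9 grants gold-clearance (A2). Holding K1 and gold-clearance grants red-token (A1). Holding T9 and red-token grants amber-token (A6). Holding amber-token and T9 grants L18 (A5). [5 rule applications]
K1 needs fewer.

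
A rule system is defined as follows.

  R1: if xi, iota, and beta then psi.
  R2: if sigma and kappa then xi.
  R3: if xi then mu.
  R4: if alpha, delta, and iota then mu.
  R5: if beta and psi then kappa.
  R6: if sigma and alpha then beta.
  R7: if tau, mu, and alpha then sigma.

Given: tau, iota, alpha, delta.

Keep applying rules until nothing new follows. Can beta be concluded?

From alpha, delta, and iota, R4 gives mu.
From tau, mu, and alpha, R7 gives sigma.
sigma and alpha hold, so beta follows (R6).

Yes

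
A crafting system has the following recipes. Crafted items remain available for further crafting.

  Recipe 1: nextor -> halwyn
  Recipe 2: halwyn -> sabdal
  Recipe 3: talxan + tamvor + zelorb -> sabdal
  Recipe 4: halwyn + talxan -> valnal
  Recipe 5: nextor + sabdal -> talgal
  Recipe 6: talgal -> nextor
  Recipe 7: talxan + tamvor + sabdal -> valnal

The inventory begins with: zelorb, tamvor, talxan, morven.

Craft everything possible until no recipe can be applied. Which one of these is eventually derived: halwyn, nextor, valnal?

talxan + tamvor + zelorb -> sabdal (Recipe 3).
Using Recipe 7, talxan, tamvor, and sabdal make valnal.
halwyn would need nextor (Recipe 1), but nextor is never obtained. nextor would need talgal (Recipe 6), but talgal is never obtained.

valnal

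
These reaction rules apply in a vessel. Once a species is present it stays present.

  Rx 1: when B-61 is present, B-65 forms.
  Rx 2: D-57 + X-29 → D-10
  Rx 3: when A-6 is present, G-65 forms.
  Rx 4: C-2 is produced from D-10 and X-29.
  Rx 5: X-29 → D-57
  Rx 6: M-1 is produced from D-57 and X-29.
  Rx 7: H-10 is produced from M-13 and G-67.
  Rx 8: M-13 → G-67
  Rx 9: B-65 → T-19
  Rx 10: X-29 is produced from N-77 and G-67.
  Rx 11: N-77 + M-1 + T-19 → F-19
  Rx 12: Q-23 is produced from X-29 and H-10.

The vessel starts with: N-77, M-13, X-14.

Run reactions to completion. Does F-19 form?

No

F-19 would need N-77, M-1, and T-19 (Rx 11), but T-19 never forms.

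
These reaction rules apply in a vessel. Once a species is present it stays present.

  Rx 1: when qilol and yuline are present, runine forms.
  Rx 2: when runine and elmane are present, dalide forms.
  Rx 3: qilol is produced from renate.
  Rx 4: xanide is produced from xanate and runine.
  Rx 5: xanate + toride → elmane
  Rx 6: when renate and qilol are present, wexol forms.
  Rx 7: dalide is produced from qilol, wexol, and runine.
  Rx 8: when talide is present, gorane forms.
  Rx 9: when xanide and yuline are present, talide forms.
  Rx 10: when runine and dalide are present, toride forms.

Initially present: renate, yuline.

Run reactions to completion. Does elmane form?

elmane would need xanate and toride (Rx 5), but xanate never forms.

No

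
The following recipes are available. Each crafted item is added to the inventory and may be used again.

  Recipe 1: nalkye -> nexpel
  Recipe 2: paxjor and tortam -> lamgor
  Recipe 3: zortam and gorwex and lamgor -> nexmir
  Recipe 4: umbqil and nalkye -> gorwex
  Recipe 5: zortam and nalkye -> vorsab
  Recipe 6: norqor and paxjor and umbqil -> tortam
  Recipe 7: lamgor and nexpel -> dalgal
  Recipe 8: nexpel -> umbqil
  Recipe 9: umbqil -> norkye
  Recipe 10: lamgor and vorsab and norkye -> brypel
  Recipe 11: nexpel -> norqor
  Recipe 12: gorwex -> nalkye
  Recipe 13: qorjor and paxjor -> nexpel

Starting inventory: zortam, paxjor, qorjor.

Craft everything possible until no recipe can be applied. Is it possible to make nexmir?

nexmir would need zortam, gorwex, and lamgor (Recipe 3), but gorwex is never obtained.

No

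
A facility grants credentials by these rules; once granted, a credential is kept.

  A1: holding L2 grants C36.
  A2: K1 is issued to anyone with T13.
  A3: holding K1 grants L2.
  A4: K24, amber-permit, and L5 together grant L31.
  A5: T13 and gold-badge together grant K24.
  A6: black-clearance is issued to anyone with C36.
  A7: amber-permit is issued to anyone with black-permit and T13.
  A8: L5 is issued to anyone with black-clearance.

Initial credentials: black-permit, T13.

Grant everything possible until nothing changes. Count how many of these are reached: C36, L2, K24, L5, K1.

Holding T13 grants K1 (A2).
Holding K1 grants L2 (A3).
Holding L2 grants C36 (A1).
Holding C36 grants black-clearance (A6).
Holding black-clearance grants L5 (A8).
C36: reached.
L2: reached.
K24 would need T13 and gold-badge (A5), but gold-badge is never granted.
L5: reached.
K1: reached.
Reached: C36, L2, L5, and K1 — 4 of the 5.

4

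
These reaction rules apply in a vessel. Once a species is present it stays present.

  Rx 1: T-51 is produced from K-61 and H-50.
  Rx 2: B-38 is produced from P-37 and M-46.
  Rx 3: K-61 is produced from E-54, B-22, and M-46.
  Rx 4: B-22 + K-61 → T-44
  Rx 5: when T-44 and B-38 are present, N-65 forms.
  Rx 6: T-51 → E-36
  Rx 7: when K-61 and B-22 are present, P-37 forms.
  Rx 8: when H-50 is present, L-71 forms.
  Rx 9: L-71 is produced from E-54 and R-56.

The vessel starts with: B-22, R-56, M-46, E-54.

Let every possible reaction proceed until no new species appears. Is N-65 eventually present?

E-54, B-22, and M-46 present → K-61 forms (Rx 3).
K-61 and B-22 present → P-37 forms (Rx 7).
B-22 and K-61 present → T-44 forms (Rx 4).
P-37 and M-46 present → B-38 forms (Rx 2).
T-44 and B-38 present → N-65 forms (Rx 5).

Yes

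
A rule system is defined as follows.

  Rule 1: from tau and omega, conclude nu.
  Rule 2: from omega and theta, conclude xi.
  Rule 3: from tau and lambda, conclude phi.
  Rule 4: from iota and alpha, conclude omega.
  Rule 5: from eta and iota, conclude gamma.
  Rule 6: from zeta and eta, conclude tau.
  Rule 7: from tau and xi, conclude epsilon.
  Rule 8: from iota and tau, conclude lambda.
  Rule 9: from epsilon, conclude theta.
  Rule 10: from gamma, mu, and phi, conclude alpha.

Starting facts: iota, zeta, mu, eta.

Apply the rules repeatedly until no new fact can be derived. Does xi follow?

No

xi would need omega and theta (Rule 2), but theta is never established.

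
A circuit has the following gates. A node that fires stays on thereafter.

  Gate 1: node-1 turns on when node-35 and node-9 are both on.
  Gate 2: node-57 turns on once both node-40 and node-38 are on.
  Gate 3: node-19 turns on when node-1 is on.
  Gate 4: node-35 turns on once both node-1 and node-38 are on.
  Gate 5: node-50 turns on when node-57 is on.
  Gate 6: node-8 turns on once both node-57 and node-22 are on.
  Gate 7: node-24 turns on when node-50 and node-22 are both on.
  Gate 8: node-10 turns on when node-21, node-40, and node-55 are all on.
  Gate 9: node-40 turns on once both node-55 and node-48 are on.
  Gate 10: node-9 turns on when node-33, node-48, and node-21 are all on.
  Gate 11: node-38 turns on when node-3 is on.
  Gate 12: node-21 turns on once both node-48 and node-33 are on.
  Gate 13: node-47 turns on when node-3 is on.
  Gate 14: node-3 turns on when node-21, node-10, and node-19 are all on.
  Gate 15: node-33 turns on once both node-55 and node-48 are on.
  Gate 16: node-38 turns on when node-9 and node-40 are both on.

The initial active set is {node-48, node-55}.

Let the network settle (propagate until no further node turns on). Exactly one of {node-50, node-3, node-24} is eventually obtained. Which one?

node-50

Gate 9: node-55 and node-48 on → node-40 on.
node-55 and node-48 are on, so node-33 turns on (Gate 15).
node-48 and node-33 are on, so node-21 turns on (Gate 12).
node-33, node-48, and node-21 are on, so node-9 turns on (Gate 10).
Gate 16: node-9 and node-40 on → node-38 on.
node-40 and node-38 are on, so node-57 turns on (Gate 2).
node-57 is on, so node-50 turns on (Gate 5).
node-3 would need node-21, node-10, and node-19 (Gate 14), but node-19 never turns on. node-24 would need node-50 and node-22 (Gate 7), but node-22 never turns on.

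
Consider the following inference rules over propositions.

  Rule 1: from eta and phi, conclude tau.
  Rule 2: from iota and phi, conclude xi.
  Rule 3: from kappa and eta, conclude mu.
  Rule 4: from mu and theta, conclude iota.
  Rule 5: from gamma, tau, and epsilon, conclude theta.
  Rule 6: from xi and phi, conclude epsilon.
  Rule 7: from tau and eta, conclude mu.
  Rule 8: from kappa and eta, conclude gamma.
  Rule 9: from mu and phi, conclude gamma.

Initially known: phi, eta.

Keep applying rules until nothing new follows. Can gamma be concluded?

From eta and phi, Rule 1 gives tau.
From tau and eta, Rule 7 gives mu.
mu and phi hold, so gamma follows (Rule 9).

Yes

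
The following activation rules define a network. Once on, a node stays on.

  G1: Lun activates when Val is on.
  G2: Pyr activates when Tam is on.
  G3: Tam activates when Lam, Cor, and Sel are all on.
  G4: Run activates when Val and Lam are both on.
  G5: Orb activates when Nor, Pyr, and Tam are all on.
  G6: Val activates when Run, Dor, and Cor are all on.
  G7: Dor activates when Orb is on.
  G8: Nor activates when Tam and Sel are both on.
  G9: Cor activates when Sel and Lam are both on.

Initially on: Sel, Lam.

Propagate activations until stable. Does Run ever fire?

No

Run would need Val and Lam (G4), but Val never turns on.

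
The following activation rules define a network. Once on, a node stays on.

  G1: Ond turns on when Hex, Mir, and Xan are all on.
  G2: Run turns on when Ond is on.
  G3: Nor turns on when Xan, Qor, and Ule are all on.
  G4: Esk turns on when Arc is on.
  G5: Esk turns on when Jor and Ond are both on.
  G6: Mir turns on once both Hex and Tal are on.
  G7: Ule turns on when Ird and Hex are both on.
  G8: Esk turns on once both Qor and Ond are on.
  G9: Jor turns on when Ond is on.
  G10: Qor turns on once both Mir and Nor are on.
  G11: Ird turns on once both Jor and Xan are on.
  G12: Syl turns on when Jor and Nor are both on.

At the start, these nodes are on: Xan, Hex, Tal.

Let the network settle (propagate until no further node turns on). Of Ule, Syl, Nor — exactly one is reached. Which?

Hex and Tal are on, so Mir turns on (G6).
Hex, Mir, and Xan are on, so Ond turns on (G1).
G9: Ond on → Jor on.
Jor and Xan are on, so Ird turns on (G11).
Ird and Hex are on, so Ule turns on (G7).
Syl would need Jor and Nor (G12), but Nor never turns on. Nor would need Xan, Qor, and Ule (G3), but Qor never turns on.

Ule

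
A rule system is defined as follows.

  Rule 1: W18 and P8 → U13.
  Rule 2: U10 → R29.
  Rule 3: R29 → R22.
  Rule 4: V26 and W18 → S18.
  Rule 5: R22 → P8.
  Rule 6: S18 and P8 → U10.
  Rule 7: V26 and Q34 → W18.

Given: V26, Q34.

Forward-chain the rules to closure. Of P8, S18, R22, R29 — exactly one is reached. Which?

V26 and Q34 hold, so W18 follows (Rule 7).
V26 and W18 hold, so S18 follows (Rule 4).
R22 would need R29 (Rule 3), but R29 is never established. R29 would need U10 (Rule 2), but U10 is never established. P8 would need R22 (Rule 5), but R22 is never established.

S18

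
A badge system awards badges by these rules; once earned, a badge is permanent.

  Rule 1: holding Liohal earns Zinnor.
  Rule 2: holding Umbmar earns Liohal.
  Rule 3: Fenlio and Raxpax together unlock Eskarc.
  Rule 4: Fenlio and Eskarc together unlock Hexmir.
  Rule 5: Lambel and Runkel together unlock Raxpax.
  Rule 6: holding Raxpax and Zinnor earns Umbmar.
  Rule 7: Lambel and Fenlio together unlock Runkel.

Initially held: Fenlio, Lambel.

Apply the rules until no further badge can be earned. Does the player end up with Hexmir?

With Lambel and Fenlio, Runkel is earned (Rule 7).
With Lambel and Runkel, Raxpax is earned (Rule 5).
With Fenlio and Raxpax, Eskarc is earned (Rule 3).
With Fenlio and Eskarc, Hexmir is earned (Rule 4).

Yes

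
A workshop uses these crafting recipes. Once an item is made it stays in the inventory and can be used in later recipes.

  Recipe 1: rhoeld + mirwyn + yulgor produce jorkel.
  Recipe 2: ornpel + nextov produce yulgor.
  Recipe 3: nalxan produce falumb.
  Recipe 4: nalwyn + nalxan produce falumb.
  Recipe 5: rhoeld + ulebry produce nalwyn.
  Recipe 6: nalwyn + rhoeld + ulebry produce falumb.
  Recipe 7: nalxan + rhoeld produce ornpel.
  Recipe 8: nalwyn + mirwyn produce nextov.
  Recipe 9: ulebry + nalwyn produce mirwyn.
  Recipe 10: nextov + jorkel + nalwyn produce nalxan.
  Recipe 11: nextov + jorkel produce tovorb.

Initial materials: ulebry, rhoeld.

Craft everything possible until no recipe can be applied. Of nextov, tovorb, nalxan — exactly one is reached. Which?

nextov

rhoeld + ulebry → nalwyn (Recipe 5).
ulebry + nalwyn → mirwyn (Recipe 9).
nalwyn + mirwyn → nextov (Recipe 8).
tovorb would need nextov and jorkel (Recipe 11), but jorkel is never obtained. nalxan would need nextov, jorkel, and nalwyn (Recipe 10), but jorkel is never obtained.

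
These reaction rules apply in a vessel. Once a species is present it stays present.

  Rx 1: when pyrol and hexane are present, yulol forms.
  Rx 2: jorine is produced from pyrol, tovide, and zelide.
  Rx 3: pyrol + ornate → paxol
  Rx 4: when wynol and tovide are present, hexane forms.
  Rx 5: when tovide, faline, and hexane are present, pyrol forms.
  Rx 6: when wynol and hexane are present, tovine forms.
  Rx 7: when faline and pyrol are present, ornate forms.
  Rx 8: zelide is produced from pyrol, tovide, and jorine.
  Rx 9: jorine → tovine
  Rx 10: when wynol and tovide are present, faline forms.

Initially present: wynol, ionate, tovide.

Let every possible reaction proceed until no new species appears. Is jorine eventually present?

jorine would need pyrol, tovide, and zelide (Rx 2), but zelide never forms.

No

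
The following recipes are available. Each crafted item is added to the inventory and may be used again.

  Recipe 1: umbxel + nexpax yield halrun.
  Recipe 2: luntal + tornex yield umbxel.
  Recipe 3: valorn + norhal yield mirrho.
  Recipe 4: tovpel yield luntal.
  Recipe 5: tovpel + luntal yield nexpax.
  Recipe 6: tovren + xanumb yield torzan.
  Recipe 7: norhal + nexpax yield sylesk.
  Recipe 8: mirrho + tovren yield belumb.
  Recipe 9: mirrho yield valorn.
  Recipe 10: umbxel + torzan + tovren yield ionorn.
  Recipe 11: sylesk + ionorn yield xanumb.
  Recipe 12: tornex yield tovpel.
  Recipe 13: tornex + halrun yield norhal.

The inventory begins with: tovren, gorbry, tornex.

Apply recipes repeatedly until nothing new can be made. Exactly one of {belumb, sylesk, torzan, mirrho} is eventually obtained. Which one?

Using Recipe 12, tornex makes tovpel.
tovpel → luntal (Recipe 4).
Using Recipe 5, tovpel and luntal make nexpax.
Using Recipe 2, luntal and tornex make umbxel.
umbxel + nexpax → halrun (Recipe 1).
Using Recipe 13, tornex and halrun make norhal.
norhal + nexpax → sylesk (Recipe 7).
mirrho would need valorn and norhal (Recipe 3), but valorn is never obtained. belumb would need mirrho and tovren (Recipe 8), but mirrho is never obtained. torzan would need tovren and xanumb (Recipe 6), but xanumb is never obtained.

sylesk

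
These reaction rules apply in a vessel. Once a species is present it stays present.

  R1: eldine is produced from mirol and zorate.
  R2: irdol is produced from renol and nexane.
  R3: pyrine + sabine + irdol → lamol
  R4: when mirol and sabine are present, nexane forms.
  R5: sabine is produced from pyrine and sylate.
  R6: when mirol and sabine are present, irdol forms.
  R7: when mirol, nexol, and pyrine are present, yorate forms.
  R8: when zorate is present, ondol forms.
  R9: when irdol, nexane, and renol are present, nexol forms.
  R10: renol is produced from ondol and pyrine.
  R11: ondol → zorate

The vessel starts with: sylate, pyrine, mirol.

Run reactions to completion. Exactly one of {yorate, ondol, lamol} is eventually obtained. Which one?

pyrine and sylate present → sabine forms (R5).
mirol and sabine present → irdol forms (R6).
pyrine, sabine, and irdol present → lamol forms (R3).
ondol would need zorate (R8), but zorate never forms. yorate would need mirol, nexol, and pyrine (R7), but nexol never forms.

lamol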